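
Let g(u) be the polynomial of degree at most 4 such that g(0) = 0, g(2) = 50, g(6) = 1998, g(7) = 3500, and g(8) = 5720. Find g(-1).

Using the Lagrange interpolation formula with nodes 0, 2, 6, 7, 8:
  L_0(u) = (u - 2)(u - 6)(u - 7)(u - 8) / 672
  L_1(u) = u(u - 6)(u - 7)(u - 8) / -240
  L_2(u) = u(u - 2)(u - 7)(u - 8) / 48
  L_3(u) = u(u - 2)(u - 6)(u - 8) / -35
  L_4(u) = u(u - 2)(u - 6)(u - 7) / 96
Then g(u) = 0·L_0(u) + 50·L_1(u) + 1998·L_2(u) + 3500·L_3(u) + 5720·L_4(u).
Expanding and collecting terms gives g(u) = u^4 + 3u^3 + u^2 + 3u.
Evaluating at u = -1: g(-1) = -4.

-4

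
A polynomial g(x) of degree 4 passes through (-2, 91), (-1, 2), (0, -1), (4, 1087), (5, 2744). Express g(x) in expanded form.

g(x) = 5x^4 - 3x^3 - x^2 + 4x - 1

Write g(x) = ax^4 + bx^3 + cx^2 + dx + e. Substituting each data point gives a linear system:
  16a - 8b + 4c - 2d + e = 91
  a - b + c - d + e = 2
  e = -1
  256a + 64b + 16c + 4d + e = 1087
  625a + 125b + 25c + 5d + e = 2744
Solving the system yields a = 5, b = -3, c = -1, d = 4, e = -1.
So g(x) = 5x^4 - 3x^3 - x^2 + 4x - 1.
Check: g(-1) = 2. ✓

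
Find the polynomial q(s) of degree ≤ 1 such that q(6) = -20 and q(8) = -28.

q(s) = -4s + 4

Write q(s) = as + b. Substituting each data point gives a linear system:
  6a + b = -20
  8a + b = -28
Solving the system yields a = -4, b = 4.
So q(s) = -4s + 4.
Check: q(6) = -20. ✓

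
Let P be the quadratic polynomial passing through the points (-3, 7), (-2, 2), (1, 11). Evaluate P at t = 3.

Using the Lagrange interpolation formula with nodes -3, -2, 1:
  L_0(t) = (t + 2)(t - 1) / 4
  L_1(t) = (t + 3)(t - 1) / -3
  L_2(t) = (t + 3)(t + 2) / 12
Then P(t) = 7·L_0(t) + 2·L_1(t) + 11·L_2(t).
Expanding and collecting terms gives P(t) = 2t² + 5t + 4.
Evaluating at t = 3: P(3) = 37.

37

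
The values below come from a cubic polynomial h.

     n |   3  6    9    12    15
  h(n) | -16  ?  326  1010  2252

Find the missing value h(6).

The 4 known points determine the degree-3 polynomial uniquely.
Write h(n) = an^3 + bn^2 + cn + d. Substituting each data point gives a linear system:
  27a + 9b + 3c + d = -16
  729a + 81b + 9c + d = 326
  1728a + 144b + 12c + d = 1010
  3375a + 225b + 15c + d = 2252
Solving the system yields a = 1, b = -5, c = 0, d = 2.
So h(n) = n^3 - 5n^2 + 2.
Then h(6) = 38.

38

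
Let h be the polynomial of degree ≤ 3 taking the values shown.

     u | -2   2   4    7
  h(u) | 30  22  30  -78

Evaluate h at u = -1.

Using the Lagrange interpolation formula with nodes -2, 2, 4, 7:
  L_0(u) = (u - 2)(u - 4)(u - 7) / -216
  L_1(u) = (u + 2)(u - 4)(u - 7) / 40
  L_2(u) = (u + 2)(u - 2)(u - 7) / -36
  L_3(u) = (u + 2)(u - 2)(u - 4) / 135
Then h(u) = 30·L_0(u) + 22·L_1(u) + 30·L_2(u) - 78·L_3(u).
Expanding and collecting terms gives h(u) = -u³ + 5u² + 2u + 6.
Evaluating at u = -1: h(-1) = 10.

10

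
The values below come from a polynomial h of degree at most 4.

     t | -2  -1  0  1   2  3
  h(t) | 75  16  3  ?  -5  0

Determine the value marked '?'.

0

The 5 known points determine the degree-4 polynomial uniquely.
Write h(t) = at^4 + bt^3 + ct^2 + dt + e. Substituting each data point gives a linear system:
  16a - 8b + 4c - 2d + e = 75
  a - b + c - d + e = 16
  e = 3
  16a + 8b + 4c + 2d + e = -5
  81a + 27b + 9c + 3d + e = 0
Solving the system yields a = 1, b = -4, c = 4, d = -4, e = 3.
So h(t) = t^4 - 4t^3 + 4t^2 - 4t + 3.
Then h(1) = 0.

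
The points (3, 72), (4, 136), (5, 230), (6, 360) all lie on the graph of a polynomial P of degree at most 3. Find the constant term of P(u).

Write P(u) = au^3 + bu^2 + cu + d. Substituting each data point gives a linear system:
  27a + 9b + 3c + d = 72
  64a + 16b + 4c + d = 136
  125a + 25b + 5c + d = 230
  216a + 36b + 6c + d = 360
Solving the system yields a = 1, b = 3, c = 6, d = 0.
So P(u) = u³ + 3u² + 6u.
The constant term is 0.

0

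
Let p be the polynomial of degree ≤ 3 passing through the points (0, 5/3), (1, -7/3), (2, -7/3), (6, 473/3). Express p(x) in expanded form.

Using the Lagrange interpolation formula with nodes 0, 1, 2, 6:
  L_0(x) = (x - 1)(x - 2)(x - 6) / -12
  L_1(x) = x(x - 2)(x - 6) / 5
  L_2(x) = x(x - 1)(x - 6) / -8
  L_3(x) = x(x - 1)(x - 2) / 120
Then p(x) = 5/3·L_0(x) - 7/3·L_1(x) - 7/3·L_2(x) + 473/3·L_3(x).
Expanding and collecting terms gives p(x) = x^3 - x^2 - 4x + 5/3.
Check: p(0) = 5/3. ✓

p(x) = x^3 - x^2 - 4x + 5/3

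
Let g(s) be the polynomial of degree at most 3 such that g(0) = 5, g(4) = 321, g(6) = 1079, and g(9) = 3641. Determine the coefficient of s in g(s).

-1

Write g(s) = as^3 + bs^2 + cs + d. Substituting each data point gives a linear system:
  d = 5
  64a + 16b + 4c + d = 321
  216a + 36b + 6c + d = 1079
  729a + 81b + 9c + d = 3641
Solving the system yields a = 5, b = 0, c = -1, d = 5.
So g(s) = 5s^3 - s + 5.
The coefficient of s is -1.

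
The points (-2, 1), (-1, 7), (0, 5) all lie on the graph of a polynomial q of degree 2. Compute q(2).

-23

Forward differences of the values at t = -2, -1, 0:
  q  : 1  7  5
  Δ  : 6  -2
  Δ^2: -8
The second differences are constant, confirming degree 2.
Interpolating (Newton forward form) and evaluating at t = 2 gives q(2) = -23.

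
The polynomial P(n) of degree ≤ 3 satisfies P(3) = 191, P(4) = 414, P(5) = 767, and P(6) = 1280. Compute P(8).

2906

Write P(n) = an^3 + bn^2 + cn + d. Substituting each data point gives a linear system:
  27a + 9b + 3c + d = 191
  64a + 16b + 4c + d = 414
  125a + 25b + 5c + d = 767
  216a + 36b + 6c + d = 1280
Solving the system yields a = 5, b = 5, c = 3, d = 2.
So P(n) = 5n^3 + 5n^2 + 3n + 2.
Then P(8) = 2906.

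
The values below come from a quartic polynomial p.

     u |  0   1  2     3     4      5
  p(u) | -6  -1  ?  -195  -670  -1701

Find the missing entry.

-30

The 5 known points determine the degree-4 polynomial uniquely.
Write p(u) = au^4 + bu^3 + cu^2 + du + e. Substituting each data point gives a linear system:
  e = -6
  a + b + c + d + e = -1
  81a + 27b + 9c + 3d + e = -195
  256a + 64b + 16c + 4d + e = -670
  625a + 125b + 25c + 5d + e = -1701
Solving the system yields a = -3, b = 1, c = 1, d = 6, e = -6.
So p(u) = -3u^4 + u^3 + u^2 + 6u - 6.
Then p(2) = -30.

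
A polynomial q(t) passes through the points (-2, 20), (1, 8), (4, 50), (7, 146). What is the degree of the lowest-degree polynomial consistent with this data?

2

Forward differences of the values at t = -2, 1, 4, 7:
  q  : 20  8  50  146
  Δ  : -12  42  96
  Δ^2: 54  54
  Δ^3: 0
The second differences are constant (54) and nonzero, while all higher differences vanish, so the minimal degree is 2.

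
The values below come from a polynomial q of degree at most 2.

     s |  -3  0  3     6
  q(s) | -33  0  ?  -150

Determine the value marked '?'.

The 3 known points determine the degree-2 polynomial uniquely.
Write q(s) = as^2 + bs + c. Substituting each data point gives a linear system:
  9a - 3b + c = -33
  c = 0
  36a + 6b + c = -150
Solving the system yields a = -4, b = -1, c = 0.
So q(s) = -4s^2 - s.
Then q(3) = -39.

-39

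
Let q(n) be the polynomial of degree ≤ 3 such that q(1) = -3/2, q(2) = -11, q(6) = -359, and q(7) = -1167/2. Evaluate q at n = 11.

Write q(n) = an^3 + bn^2 + cn + d. Substituting each data point gives a linear system:
  a + b + c + d = -3/2
  8a + 4b + 2c + d = -11
  216a + 36b + 6c + d = -359
  343a + 49b + 7c + d = -1167/2
Solving the system yields a = -2, b = 5/2, c = -3, d = 1.
So q(n) = -2n^3 + (5/2)n^2 - 3n + 1.
Then q(11) = -4783/2.

-4783/2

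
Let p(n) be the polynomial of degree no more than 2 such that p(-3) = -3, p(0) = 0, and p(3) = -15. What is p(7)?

-63

Write p(n) = an^2 + bn + c. Substituting each data point gives a linear system:
  9a - 3b + c = -3
  c = 0
  9a + 3b + c = -15
Solving the system yields a = -1, b = -2, c = 0.
So p(n) = -n^2 - 2n.
Then p(7) = -63.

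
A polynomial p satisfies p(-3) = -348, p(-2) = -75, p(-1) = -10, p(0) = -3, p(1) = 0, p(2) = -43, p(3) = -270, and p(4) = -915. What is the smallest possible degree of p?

Forward differences of the values at n = -3, -2, -1, 0, 1, 2, 3, 4:
  p  : -348  -75  -10  -3  0  -43  -270  -915
  Δ  : 273  65  7  3  -43  -227  -645
  Δ^2: -208  -58  -4  -46  -184  -418
  Δ^3: 150  54  -42  -138  -234
  Δ^4: -96  -96  -96  -96
  Δ^5: 0  0  0
  Δ^6: 0  0
  Δ^7: 0
The fourth differences are constant (-96) and nonzero, while all higher differences vanish, so the minimal degree is 4.

4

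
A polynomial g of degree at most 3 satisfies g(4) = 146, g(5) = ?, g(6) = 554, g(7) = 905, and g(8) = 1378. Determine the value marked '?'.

307

The 4 known points determine the degree-3 polynomial uniquely.
Write g(x) = ax^3 + bx^2 + cx + d. Substituting each data point gives a linear system:
  64a + 16b + 4c + d = 146
  216a + 36b + 6c + d = 554
  343a + 49b + 7c + d = 905
  512a + 64b + 8c + d = 1378
Solving the system yields a = 3, b = -2, c = -4, d = 2.
So g(x) = 3x^3 - 2x^2 - 4x + 2.
Then g(5) = 307.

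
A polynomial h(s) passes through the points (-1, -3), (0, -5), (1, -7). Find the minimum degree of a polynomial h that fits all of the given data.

Forward differences of the values at s = -1, 0, 1:
  h  : -3  -5  -7
  Δ  : -2  -2
  Δ^2: 0
The first differences are constant (-2) and nonzero, while all higher differences vanish, so the minimal degree is 1.

1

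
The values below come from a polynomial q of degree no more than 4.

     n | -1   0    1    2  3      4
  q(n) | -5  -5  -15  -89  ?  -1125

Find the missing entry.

-377

The 5 known points determine the degree-4 polynomial uniquely.
Write q(n) = an^4 + bn^3 + cn^2 + dn + e. Substituting each data point gives a linear system:
  a - b + c - d + e = -5
  e = -5
  a + b + c + d + e = -15
  16a + 8b + 4c + 2d + e = -89
  256a + 64b + 16c + 4d + e = -1125
Solving the system yields a = -4, b = -1, c = -1, d = -4, e = -5.
So q(n) = -4n^4 - n^3 - n^2 - 4n - 5.
Then q(3) = -377.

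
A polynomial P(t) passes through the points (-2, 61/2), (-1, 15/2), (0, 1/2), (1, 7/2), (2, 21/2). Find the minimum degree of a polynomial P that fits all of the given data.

3

Forward differences of the values at t = -2, -1, 0, 1, 2:
  P  : 61/2  15/2  1/2  7/2  21/2
  Δ  : -23  -7  3  7
  Δ^2: 16  10  4
  Δ^3: -6  -6
  Δ^4: 0
The third differences are constant (-6) and nonzero, while all higher differences vanish, so the minimal degree is 3.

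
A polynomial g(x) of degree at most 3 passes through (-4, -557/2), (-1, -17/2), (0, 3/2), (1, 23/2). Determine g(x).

Using the Lagrange interpolation formula with nodes -4, -1, 0, 1:
  L_0(x) = (x + 1)x(x - 1) / -60
  L_1(x) = (x + 4)x(x - 1) / 6
  L_2(x) = (x + 4)(x + 1)(x - 1) / -4
  L_3(x) = (x + 4)(x + 1)x / 10
Then g(x) = -557/2·L_0(x) - 17/2·L_1(x) + 3/2·L_2(x) + 23/2·L_3(x).
Expanding and collecting terms gives g(x) = 4x^3 + 6x + 3/2.
Check: g(1) = 23/2. ✓

g(x) = 4x^3 + 6x + 3/2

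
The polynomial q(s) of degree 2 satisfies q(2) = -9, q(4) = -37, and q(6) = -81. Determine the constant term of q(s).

3

Write q(s) = as^2 + bs + c. Substituting each data point gives a linear system:
  4a + 2b + c = -9
  16a + 4b + c = -37
  36a + 6b + c = -81
Solving the system yields a = -2, b = -2, c = 3.
So q(s) = -2s^2 - 2s + 3.
The constant term is 3.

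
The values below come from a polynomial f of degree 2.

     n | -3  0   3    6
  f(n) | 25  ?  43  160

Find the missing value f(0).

On equispaced nodes a degree-2 polynomial has vanishing third forward difference, so
  - f(-3) + 3·f(0) - 3·f(3) + f(6) = 0.
Substituting the known values and solving for f(0):
  3·f(0) = -6
  f(0) = -2.

-2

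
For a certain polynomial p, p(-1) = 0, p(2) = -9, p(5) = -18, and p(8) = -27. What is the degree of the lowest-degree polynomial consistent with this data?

1

Forward differences of the values at x = -1, 2, 5, 8:
  p  : 0  -9  -18  -27
  Δ  : -9  -9  -9
  Δ^2: 0  0
  Δ^3: 0
The first differences are constant (-9) and nonzero, while all higher differences vanish, so the minimal degree is 1.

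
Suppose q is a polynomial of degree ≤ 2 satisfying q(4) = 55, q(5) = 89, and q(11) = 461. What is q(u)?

q(u) = 4u^2 - 2u - 1

Write q(u) = au^2 + bu + c. Substituting each data point gives a linear system:
  16a + 4b + c = 55
  25a + 5b + c = 89
  121a + 11b + c = 461
Solving the system yields a = 4, b = -2, c = -1.
So q(u) = 4u^2 - 2u - 1.
Check: q(4) = 55. ✓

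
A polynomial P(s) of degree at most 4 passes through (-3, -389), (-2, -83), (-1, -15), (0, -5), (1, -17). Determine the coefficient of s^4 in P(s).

-6

Write P(s) = as^4 + bs^3 + cs^2 + ds + e. Substituting each data point gives a linear system:
  81a - 27b + 9c - 3d + e = -389
  16a - 8b + 4c - 2d + e = -83
  a - b + c - d + e = -15
  e = -5
  a + b + c + d + e = -17
Solving the system yields a = -6, b = -6, c = -5, d = 5, e = -5.
So P(s) = -6s⁴ - 6s³ - 5s² + 5s - 5.
The leading coefficient is -6.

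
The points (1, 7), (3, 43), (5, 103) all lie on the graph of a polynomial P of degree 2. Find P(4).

70

Using the Lagrange interpolation formula with nodes 1, 3, 5:
  L_0(n) = (n - 3)(n - 5) / 8
  L_1(n) = (n - 1)(n - 5) / -4
  L_2(n) = (n - 1)(n - 3) / 8
Then P(n) = 7·L_0(n) + 43·L_1(n) + 103·L_2(n).
Expanding and collecting terms gives P(n) = 3n² + 6n - 2.
Evaluating at n = 4: P(4) = 70.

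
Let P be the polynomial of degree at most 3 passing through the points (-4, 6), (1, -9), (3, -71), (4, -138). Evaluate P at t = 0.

-2

Write P(t) = at^3 + bt^2 + ct + d. Substituting each data point gives a linear system:
  -64a + 16b - 4c + d = 6
  a + b + c + d = -9
  27a + 9b + 3c + d = -71
  64a + 16b + 4c + d = -138
Solving the system yields a = -1, b = -4, c = -2, d = -2.
So P(t) = -t^3 - 4t^2 - 2t - 2.
Then P(0) = -2.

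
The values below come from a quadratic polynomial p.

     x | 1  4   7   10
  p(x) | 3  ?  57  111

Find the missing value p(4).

21

On equispaced nodes a degree-2 polynomial has vanishing third forward difference, so
  - p(1) + 3·p(4) - 3·p(7) + p(10) = 0.
Substituting the known values and solving for p(4):
  3·p(4) = 63
  p(4) = 21.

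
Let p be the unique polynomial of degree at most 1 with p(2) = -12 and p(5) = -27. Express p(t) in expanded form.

p(t) = -5t - 2

Using the Lagrange interpolation formula with nodes 2, 5:
  L_0(t) = (t - 5) / -3
  L_1(t) = (t - 2) / 3
Then p(t) = -12·L_0(t) - 27·L_1(t).
Expanding and collecting terms gives p(t) = -5t - 2.
Check: p(2) = -12. ✓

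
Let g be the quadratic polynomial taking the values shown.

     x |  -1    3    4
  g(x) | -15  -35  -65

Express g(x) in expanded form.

g(x) = -5x^2 + 5x - 5

Write g(x) = ax^2 + bx + c. Substituting each data point gives a linear system:
  a - b + c = -15
  9a + 3b + c = -35
  16a + 4b + c = -65
Solving the system yields a = -5, b = 5, c = -5.
So g(x) = -5x^2 + 5x - 5.
Check: g(3) = -35. ✓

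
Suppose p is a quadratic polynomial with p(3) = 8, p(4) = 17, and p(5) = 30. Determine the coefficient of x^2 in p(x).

Write p(x) = ax^2 + bx + c. Substituting each data point gives a linear system:
  9a + 3b + c = 8
  16a + 4b + c = 17
  25a + 5b + c = 30
Solving the system yields a = 2, b = -5, c = 5.
So p(x) = 2x^2 - 5x + 5.
The leading coefficient is 2.

2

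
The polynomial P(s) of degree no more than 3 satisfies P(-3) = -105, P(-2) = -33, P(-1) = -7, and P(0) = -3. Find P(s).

Using the Lagrange interpolation formula with nodes -3, -2, -1, 0:
  L_0(s) = (s + 2)(s + 1)s / -6
  L_1(s) = (s + 3)(s + 1)s / 2
  L_2(s) = (s + 3)(s + 2)s / -2
  L_3(s) = (s + 3)(s + 2)(s + 1) / 6
Then P(s) = -105·L_0(s) - 33·L_1(s) - 7·L_2(s) - 3·L_3(s).
Expanding and collecting terms gives P(s) = 4s³ + s² + s - 3.
Check: P(-3) = -105. ✓

P(s) = 4s^3 + s^2 + s - 3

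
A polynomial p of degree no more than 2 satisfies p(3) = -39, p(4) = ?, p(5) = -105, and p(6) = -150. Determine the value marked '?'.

-68

On equispaced nodes a degree-2 polynomial has vanishing third forward difference, so
  - p(3) + 3·p(4) - 3·p(5) + p(6) = 0.
Substituting the known values and solving for p(4):
  3·p(4) = -204
  p(4) = -68.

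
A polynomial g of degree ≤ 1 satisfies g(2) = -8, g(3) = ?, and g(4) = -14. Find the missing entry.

-11

The 2 known points determine the degree-1 polynomial uniquely.
Write g(u) = au + b. Substituting each data point gives a linear system:
  2a + b = -8
  4a + b = -14
Solving the system yields a = -3, b = -2.
So g(u) = -3u - 2.
Then g(3) = -11.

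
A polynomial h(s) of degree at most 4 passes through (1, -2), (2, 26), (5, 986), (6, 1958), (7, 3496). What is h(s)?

h(s) = s^4 + 4s^3 - 6s^2 + 3s - 4

Write h(s) = as^4 + bs^3 + cs^2 + ds + e. Substituting each data point gives a linear system:
  a + b + c + d + e = -2
  16a + 8b + 4c + 2d + e = 26
  625a + 125b + 25c + 5d + e = 986
  1296a + 216b + 36c + 6d + e = 1958
  2401a + 343b + 49c + 7d + e = 3496
Solving the system yields a = 1, b = 4, c = -6, d = 3, e = -4.
So h(s) = s^4 + 4s^3 - 6s^2 + 3s - 4.
Check: h(2) = 26. ✓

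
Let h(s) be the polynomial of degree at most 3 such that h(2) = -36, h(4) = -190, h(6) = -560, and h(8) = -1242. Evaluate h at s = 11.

-3060

Forward differences of the values at s = 2, 4, 6, 8:
  h  : -36  -190  -560  -1242
  Δ  : -154  -370  -682
  Δ^2: -216  -312
  Δ^3: -96
The third differences are constant, confirming degree 3.
Interpolating (Newton forward form) and evaluating at s = 11 gives h(11) = -3060.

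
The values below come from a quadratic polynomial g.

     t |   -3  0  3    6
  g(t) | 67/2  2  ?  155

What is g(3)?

On equispaced nodes a degree-2 polynomial has vanishing third forward difference, so
  - g(-3) + 3·g(0) - 3·g(3) + g(6) = 0.
Substituting the known values and solving for g(3):
  -3·g(3) = -255/2
  g(3) = 85/2.

85/2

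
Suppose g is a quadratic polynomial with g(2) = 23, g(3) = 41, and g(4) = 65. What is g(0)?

5

Write g(u) = au^2 + bu + c. Substituting each data point gives a linear system:
  4a + 2b + c = 23
  9a + 3b + c = 41
  16a + 4b + c = 65
Solving the system yields a = 3, b = 3, c = 5.
So g(u) = 3u^2 + 3u + 5.
Then g(0) = 5.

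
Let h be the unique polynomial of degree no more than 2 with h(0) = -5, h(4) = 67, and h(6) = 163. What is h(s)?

Using the Lagrange interpolation formula with nodes 0, 4, 6:
  L_0(s) = (s - 4)(s - 6) / 24
  L_1(s) = s(s - 6) / -8
  L_2(s) = s(s - 4) / 12
Then h(s) = -5·L_0(s) + 67·L_1(s) + 163·L_2(s).
Expanding and collecting terms gives h(s) = 5s² - 2s - 5.
Check: h(6) = 163. ✓

h(s) = 5s^2 - 2s - 5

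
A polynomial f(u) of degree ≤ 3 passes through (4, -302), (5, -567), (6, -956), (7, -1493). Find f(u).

Using the Lagrange interpolation formula with nodes 4, 5, 6, 7:
  L_0(u) = (u - 5)(u - 6)(u - 7) / -6
  L_1(u) = (u - 4)(u - 6)(u - 7) / 2
  L_2(u) = (u - 4)(u - 5)(u - 7) / -2
  L_3(u) = (u - 4)(u - 5)(u - 6) / 6
Then f(u) = -302·L_0(u) - 567·L_1(u) - 956·L_2(u) - 1493·L_3(u).
Expanding and collecting terms gives f(u) = -4u³ - 2u² - 3u - 2.
Check: f(4) = -302. ✓

f(u) = -4u^3 - 2u^2 - 3u - 2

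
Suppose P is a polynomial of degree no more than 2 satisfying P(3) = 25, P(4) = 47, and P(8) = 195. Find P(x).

P(x) = 3x^2 + x - 5

Using the Lagrange interpolation formula with nodes 3, 4, 8:
  L_0(x) = (x - 4)(x - 8) / 5
  L_1(x) = (x - 3)(x - 8) / -4
  L_2(x) = (x - 3)(x - 4) / 20
Then P(x) = 25·L_0(x) + 47·L_1(x) + 195·L_2(x).
Expanding and collecting terms gives P(x) = 3x^2 + x - 5.
Check: P(8) = 195. ✓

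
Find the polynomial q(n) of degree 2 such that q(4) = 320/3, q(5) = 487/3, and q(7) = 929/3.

Using the Lagrange interpolation formula with nodes 4, 5, 7:
  L_0(n) = (n - 5)(n - 7) / 3
  L_1(n) = (n - 4)(n - 7) / -2
  L_2(n) = (n - 4)(n - 5) / 6
Then q(n) = 320/3·L_0(n) + 487/3·L_1(n) + 929/3·L_2(n).
Expanding and collecting terms gives q(n) = 6n^2 + (5/3)n + 4.
Check: q(5) = 487/3. ✓

q(n) = 6n^2 + (5/3)n + 4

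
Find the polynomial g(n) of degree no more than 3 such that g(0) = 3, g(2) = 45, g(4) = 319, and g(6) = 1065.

g(n) = 5n^3 - n^2 + 3n + 3

Using the Lagrange interpolation formula with nodes 0, 2, 4, 6:
  L_0(n) = (n - 2)(n - 4)(n - 6) / -48
  L_1(n) = n(n - 4)(n - 6) / 16
  L_2(n) = n(n - 2)(n - 6) / -16
  L_3(n) = n(n - 2)(n - 4) / 48
Then g(n) = 3·L_0(n) + 45·L_1(n) + 319·L_2(n) + 1065·L_3(n).
Expanding and collecting terms gives g(n) = 5n^3 - n^2 + 3n + 3.
Check: g(2) = 45. ✓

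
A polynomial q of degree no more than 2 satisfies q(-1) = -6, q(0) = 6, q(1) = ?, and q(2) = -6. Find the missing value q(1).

6

The 3 known points determine the degree-2 polynomial uniquely.
Write q(s) = as^2 + bs + c. Substituting each data point gives a linear system:
  a - b + c = -6
  c = 6
  4a + 2b + c = -6
Solving the system yields a = -6, b = 6, c = 6.
So q(s) = -6s^2 + 6s + 6.
Then q(1) = 6.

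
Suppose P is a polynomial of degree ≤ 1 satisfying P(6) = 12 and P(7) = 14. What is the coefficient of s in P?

2

Write P(s) = as + b. Substituting each data point gives a linear system:
  6a + b = 12
  7a + b = 14
Solving the system yields a = 2, b = 0.
So P(s) = 2s.
The leading coefficient is 2.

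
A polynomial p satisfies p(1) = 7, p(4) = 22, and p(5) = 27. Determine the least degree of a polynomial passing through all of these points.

Divided differences on the nodes 1, 4, 5:
  order 0: 7  22  27
  order 1: 5  5
  order 2: 0
The order-1 divided differences are all 5 (nonzero) and every higher order vanishes, so the data lies on a polynomial of degree exactly 1.

1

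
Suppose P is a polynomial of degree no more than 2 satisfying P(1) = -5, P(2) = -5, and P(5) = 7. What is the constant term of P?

Write P(x) = ax^2 + bx + c. Substituting each data point gives a linear system:
  a + b + c = -5
  4a + 2b + c = -5
  25a + 5b + c = 7
Solving the system yields a = 1, b = -3, c = -3.
So P(x) = x^2 - 3x - 3.
The constant term is -3.

-3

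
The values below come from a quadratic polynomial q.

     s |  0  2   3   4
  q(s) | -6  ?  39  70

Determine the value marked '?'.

The 3 known points determine the degree-2 polynomial uniquely.
Write q(s) = as^2 + bs + c. Substituting each data point gives a linear system:
  c = -6
  9a + 3b + c = 39
  16a + 4b + c = 70
Solving the system yields a = 4, b = 3, c = -6.
So q(s) = 4s^2 + 3s - 6.
Then q(2) = 16.

16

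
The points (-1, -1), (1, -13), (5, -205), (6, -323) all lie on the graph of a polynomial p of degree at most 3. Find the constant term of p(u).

-5

Write p(u) = au^3 + bu^2 + cu + d. Substituting each data point gives a linear system:
  -a + b - c + d = -1
  a + b + c + d = -13
  125a + 25b + 5c + d = -205
  216a + 36b + 6c + d = -323
Solving the system yields a = -1, b = -2, c = -5, d = -5.
So p(u) = -u^3 - 2u^2 - 5u - 5.
The constant term is -5.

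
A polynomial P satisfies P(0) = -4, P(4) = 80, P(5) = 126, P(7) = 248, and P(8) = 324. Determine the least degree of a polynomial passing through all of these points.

Divided differences on the nodes 0, 4, 5, 7, 8:
  order 0: -4  80  126  248  324
  order 1: 21  46  61  76
  order 2: 5  5  5
  order 3: 0  0
  order 4: 0
The order-2 divided differences are all 5 (nonzero) and every higher order vanishes, so the data lies on a polynomial of degree exactly 2.

2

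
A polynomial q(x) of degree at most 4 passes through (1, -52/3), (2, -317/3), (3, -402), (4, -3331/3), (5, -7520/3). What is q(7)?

-26482/3

Write q(x) = ax^4 + bx^3 + cx^2 + dx + e. Substituting each data point gives a linear system:
  a + b + c + d + e = -52/3
  16a + 8b + 4c + 2d + e = -317/3
  81a + 27b + 9c + 3d + e = -402
  256a + 64b + 16c + 4d + e = -3331/3
  625a + 125b + 25c + 5d + e = -7520/3
Solving the system yields a = -3, b = -4, c = -5, d = -1/3, e = -5.
So q(x) = -3x⁴ - 4x³ - 5x² - (1/3)x - 5.
Then q(7) = -26482/3.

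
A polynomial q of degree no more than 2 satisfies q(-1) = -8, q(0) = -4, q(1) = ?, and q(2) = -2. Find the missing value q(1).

-2

The 3 known points determine the degree-2 polynomial uniquely.
Write q(u) = au^2 + bu + c. Substituting each data point gives a linear system:
  a - b + c = -8
  c = -4
  4a + 2b + c = -2
Solving the system yields a = -1, b = 3, c = -4.
So q(u) = -u² + 3u - 4.
Then q(1) = -2.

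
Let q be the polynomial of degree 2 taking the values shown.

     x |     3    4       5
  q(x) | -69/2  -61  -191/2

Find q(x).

Write q(x) = ax^2 + bx + c. Substituting each data point gives a linear system:
  9a + 3b + c = -69/2
  16a + 4b + c = -61
  25a + 5b + c = -191/2
Solving the system yields a = -4, b = 3/2, c = -3.
So q(x) = -4x^2 + (3/2)x - 3.
Check: q(3) = -69/2. ✓

q(x) = -4x^2 + (3/2)x - 3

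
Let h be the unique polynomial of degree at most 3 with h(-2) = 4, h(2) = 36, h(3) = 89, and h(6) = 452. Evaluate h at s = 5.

291

Using the Lagrange interpolation formula with nodes -2, 2, 3, 6:
  L_0(s) = (s - 2)(s - 3)(s - 6) / -160
  L_1(s) = (s + 2)(s - 3)(s - 6) / 16
  L_2(s) = (s + 2)(s - 2)(s - 6) / -15
  L_3(s) = (s + 2)(s - 2)(s - 3) / 96
Then h(s) = 4·L_0(s) + 36·L_1(s) + 89·L_2(s) + 452·L_3(s).
Expanding and collecting terms gives h(s) = s³ + 6s² + 4s - 4.
Evaluating at s = 5: h(5) = 291.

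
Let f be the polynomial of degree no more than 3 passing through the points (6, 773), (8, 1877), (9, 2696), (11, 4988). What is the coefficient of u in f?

2

Write f(u) = au^3 + bu^2 + cu + d. Substituting each data point gives a linear system:
  216a + 36b + 6c + d = 773
  512a + 64b + 8c + d = 1877
  729a + 81b + 9c + d = 2696
  1331a + 121b + 11c + d = 4988
Solving the system yields a = 4, b = -3, c = 2, d = 5.
So f(u) = 4u³ - 3u² + 2u + 5.
The coefficient of u is 2.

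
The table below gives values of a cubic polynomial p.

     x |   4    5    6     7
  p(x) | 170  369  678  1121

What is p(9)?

Forward differences of the values at x = 4, 5, 6, 7:
  p  : 170  369  678  1121
  Δ  : 199  309  443
  Δ^2: 110  134
  Δ^3: 24
The third differences are constant, confirming degree 3.
Interpolating (Newton forward form) and evaluating at x = 9 gives p(9) = 2505.

2505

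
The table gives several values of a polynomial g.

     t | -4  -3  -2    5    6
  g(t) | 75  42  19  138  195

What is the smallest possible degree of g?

Divided differences on the nodes -4, -3, -2, 5, 6:
  order 0: 75  42  19  138  195
  order 1: -33  -23  17  57
  order 2: 5  5  5
  order 3: 0  0
  order 4: 0
The order-2 divided differences are all 5 (nonzero) and every higher order vanishes, so the data lies on a polynomial of degree exactly 2.

2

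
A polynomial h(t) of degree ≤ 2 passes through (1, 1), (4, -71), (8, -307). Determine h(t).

h(t) = -5t^2 + t + 5

Write h(t) = at^2 + bt + c. Substituting each data point gives a linear system:
  a + b + c = 1
  16a + 4b + c = -71
  64a + 8b + c = -307
Solving the system yields a = -5, b = 1, c = 5.
So h(t) = -5t^2 + t + 5.
Check: h(8) = -307. ✓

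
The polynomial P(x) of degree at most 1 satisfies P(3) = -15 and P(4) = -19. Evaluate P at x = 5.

Write P(x) = ax + b. Substituting each data point gives a linear system:
  3a + b = -15
  4a + b = -19
Solving the system yields a = -4, b = -3.
So P(x) = -4x - 3.
Then P(5) = -23.

-23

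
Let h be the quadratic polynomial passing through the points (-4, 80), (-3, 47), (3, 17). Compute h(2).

Write h(s) = as^2 + bs + c. Substituting each data point gives a linear system:
  16a - 4b + c = 80
  9a - 3b + c = 47
  9a + 3b + c = 17
Solving the system yields a = 4, b = -5, c = -4.
So h(s) = 4s² - 5s - 4.
Then h(2) = 2.

2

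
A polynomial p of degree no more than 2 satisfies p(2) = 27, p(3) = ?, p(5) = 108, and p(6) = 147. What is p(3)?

48

The 3 known points determine the degree-2 polynomial uniquely.
Write p(u) = au^2 + bu + c. Substituting each data point gives a linear system:
  4a + 2b + c = 27
  25a + 5b + c = 108
  36a + 6b + c = 147
Solving the system yields a = 3, b = 6, c = 3.
So p(u) = 3u^2 + 6u + 3.
Then p(3) = 48.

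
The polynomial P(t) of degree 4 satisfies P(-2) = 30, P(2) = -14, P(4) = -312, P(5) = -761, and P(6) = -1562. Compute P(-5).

Using the Lagrange interpolation formula with nodes -2, 2, 4, 5, 6:
  L_0(t) = (t - 2)(t - 4)(t - 5)(t - 6) / 1344
  L_1(t) = (t + 2)(t - 4)(t - 5)(t - 6) / -96
  L_2(t) = (t + 2)(t - 2)(t - 5)(t - 6) / 24
  L_3(t) = (t + 2)(t - 2)(t - 4)(t - 6) / -21
  L_4(t) = (t + 2)(t - 2)(t - 4)(t - 5) / 64
Then P(t) = 30·L_0(t) - 14·L_1(t) - 312·L_2(t) - 761·L_3(t) - 1562·L_4(t).
Expanding and collecting terms gives P(t) = -t^4 - 2t^3 + 5t^2 - 3t + 4.
Evaluating at t = -5: P(-5) = -231.

-231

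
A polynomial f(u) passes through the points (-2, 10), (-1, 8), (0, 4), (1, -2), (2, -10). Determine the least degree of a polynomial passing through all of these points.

2

Forward differences of the values at u = -2, -1, 0, 1, 2:
  f  : 10  8  4  -2  -10
  Δ  : -2  -4  -6  -8
  Δ^2: -2  -2  -2
  Δ^3: 0  0
  Δ^4: 0
The second differences are constant (-2) and nonzero, while all higher differences vanish, so the minimal degree is 2.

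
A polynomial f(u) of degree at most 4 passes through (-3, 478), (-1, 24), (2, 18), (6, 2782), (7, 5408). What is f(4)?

464

Using the Lagrange interpolation formula with nodes -3, -1, 2, 6, 7:
  L_0(u) = (u + 1)(u - 2)(u - 6)(u - 7) / 900
  L_1(u) = (u + 3)(u - 2)(u - 6)(u - 7) / -336
  L_2(u) = (u + 3)(u + 1)(u - 6)(u - 7) / 300
  L_3(u) = (u + 3)(u + 1)(u - 2)(u - 7) / -252
  L_4(u) = (u + 3)(u + 1)(u - 2)(u - 6) / 400
Then f(u) = 478·L_0(u) + 24·L_1(u) + 18·L_2(u) + 2782·L_3(u) + 5408·L_4(u).
Expanding and collecting terms gives f(u) = 3u^4 - 6u^3 + 6u^2 - 5u + 4.
Evaluating at u = 4: f(4) = 464.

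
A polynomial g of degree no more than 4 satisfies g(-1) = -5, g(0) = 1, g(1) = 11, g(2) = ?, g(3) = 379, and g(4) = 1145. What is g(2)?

The 5 known points determine the degree-4 polynomial uniquely.
Write g(t) = at^4 + bt^3 + ct^2 + dt + e. Substituting each data point gives a linear system:
  a - b + c - d + e = -5
  e = 1
  a + b + c + d + e = 11
  81a + 27b + 9c + 3d + e = 379
  256a + 64b + 16c + 4d + e = 1145
Solving the system yields a = 4, b = 2, c = -2, d = 6, e = 1.
So g(t) = 4t^4 + 2t^3 - 2t^2 + 6t + 1.
Then g(2) = 85.

85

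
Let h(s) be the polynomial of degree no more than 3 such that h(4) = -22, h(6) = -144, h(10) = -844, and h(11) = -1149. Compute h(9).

-597

Write h(s) = as^3 + bs^2 + cs + d. Substituting each data point gives a linear system:
  64a + 16b + 4c + d = -22
  216a + 36b + 6c + d = -144
  1000a + 100b + 10c + d = -844
  1331a + 121b + 11c + d = -1149
Solving the system yields a = -1, b = 1, c = 5, d = 6.
So h(s) = -s³ + s² + 5s + 6.
Then h(9) = -597.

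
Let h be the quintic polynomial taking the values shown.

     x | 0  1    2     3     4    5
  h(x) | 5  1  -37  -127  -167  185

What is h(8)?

13133

Using the Lagrange interpolation formula with nodes 0, 1, 2, 3, 4, 5:
  L_0(x) = (x - 1)(x - 2)(x - 3)(x - 4)(x - 5) / -120
  L_1(x) = x(x - 2)(x - 3)(x - 4)(x - 5) / 24
  L_2(x) = x(x - 1)(x - 3)(x - 4)(x - 5) / -12
  L_3(x) = x(x - 1)(x - 2)(x - 4)(x - 5) / 12
  L_4(x) = x(x - 1)(x - 2)(x - 3)(x - 5) / -24
  L_5(x) = x(x - 1)(x - 2)(x - 3)(x - 4) / 120
Then h(x) = 5·L_0(x) + 1·L_1(x) - 37·L_2(x) - 127·L_3(x) - 167·L_4(x) + 185·L_5(x).
Expanding and collecting terms gives h(x) = x^5 - 5x^4 + 2x^3 - 3x^2 + x + 5.
Evaluating at x = 8: h(8) = 13133.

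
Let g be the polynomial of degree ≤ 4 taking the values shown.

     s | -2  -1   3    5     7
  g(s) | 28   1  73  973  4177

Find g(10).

Using the Lagrange interpolation formula with nodes -2, -1, 3, 5, 7:
  L_0(s) = (s + 1)(s - 3)(s - 5)(s - 7) / 315
  L_1(s) = (s + 2)(s - 3)(s - 5)(s - 7) / -192
  L_2(s) = (s + 2)(s + 1)(s - 5)(s - 7) / 160
  L_3(s) = (s + 2)(s + 1)(s - 3)(s - 7) / -168
  L_4(s) = (s + 2)(s + 1)(s - 3)(s - 5) / 576
Then g(s) = 28·L_0(s) + 1·L_1(s) + 73·L_2(s) + 973·L_3(s) + 4177·L_4(s).
Expanding and collecting terms gives g(s) = 2s^4 - s^3 - 5s^2 - 5s - 2.
Evaluating at s = 10: g(10) = 18448.

18448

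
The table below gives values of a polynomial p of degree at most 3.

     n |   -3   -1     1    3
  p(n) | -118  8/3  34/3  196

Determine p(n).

Write p(n) = an^3 + bn^2 + cn + d. Substituting each data point gives a linear system:
  -27a + 9b - 3c + d = -118
  -a + b - c + d = 8/3
  a + b + c + d = 34/3
  27a + 9b + 3c + d = 196
Solving the system yields a = 6, b = 4, c = -5/3, d = 3.
So p(n) = 6n³ + 4n² - (5/3)n + 3.
Check: p(3) = 196. ✓

p(n) = 6n^3 + 4n^2 - (5/3)n + 3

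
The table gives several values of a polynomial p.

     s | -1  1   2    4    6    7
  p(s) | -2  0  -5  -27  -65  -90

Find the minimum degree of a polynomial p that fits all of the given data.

Divided differences on the nodes -1, 1, 2, 4, 6, 7:
  order 0: -2  0  -5  -27  -65  -90
  order 1: 1  -5  -11  -19  -25
  order 2: -2  -2  -2  -2
  order 3: 0  0  0
  order 4: 0  0
  order 5: 0
The order-2 divided differences are all -2 (nonzero) and every higher order vanishes, so the data lies on a polynomial of degree exactly 2.

2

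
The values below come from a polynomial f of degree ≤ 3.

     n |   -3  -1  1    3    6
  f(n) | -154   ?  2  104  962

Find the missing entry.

The 4 known points determine the degree-3 polynomial uniquely.
Write f(n) = an^3 + bn^2 + cn + d. Substituting each data point gives a linear system:
  -27a + 9b - 3c + d = -154
  a + b + c + d = 2
  27a + 9b + 3c + d = 104
  216a + 36b + 6c + d = 962
Solving the system yields a = 5, b = -3, c = -2, d = 2.
So f(n) = 5n^3 - 3n^2 - 2n + 2.
Then f(-1) = -4.

-4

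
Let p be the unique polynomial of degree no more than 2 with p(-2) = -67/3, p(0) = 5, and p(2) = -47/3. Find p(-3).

-54

Using the Lagrange interpolation formula with nodes -2, 0, 2:
  L_0(t) = t(t - 2) / 8
  L_1(t) = (t + 2)(t - 2) / -4
  L_2(t) = (t + 2)t / 8
Then p(t) = -67/3·L_0(t) + 5·L_1(t) - 47/3·L_2(t).
Expanding and collecting terms gives p(t) = -6t^2 + (5/3)t + 5.
Evaluating at t = -3: p(-3) = -54.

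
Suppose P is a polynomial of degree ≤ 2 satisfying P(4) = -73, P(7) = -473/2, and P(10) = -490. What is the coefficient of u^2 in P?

-5

Write P(u) = au^2 + bu + c. Substituting each data point gives a linear system:
  16a + 4b + c = -73
  49a + 7b + c = -473/2
  100a + 10b + c = -490
Solving the system yields a = -5, b = 1/2, c = 5.
So P(u) = -5u² + (1/2)u + 5.
The leading coefficient is -5.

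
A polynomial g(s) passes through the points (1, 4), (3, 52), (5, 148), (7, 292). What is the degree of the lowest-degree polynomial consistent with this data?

Forward differences of the values at s = 1, 3, 5, 7:
  g  : 4  52  148  292
  Δ  : 48  96  144
  Δ^2: 48  48
  Δ^3: 0
The second differences are constant (48) and nonzero, while all higher differences vanish, so the minimal degree is 2.

2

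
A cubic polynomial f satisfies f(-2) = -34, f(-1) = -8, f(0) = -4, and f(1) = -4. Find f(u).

f(u) = 3u^3 - 2u^2 - u - 4

Write f(u) = au^3 + bu^2 + cu + d. Substituting each data point gives a linear system:
  -8a + 4b - 2c + d = -34
  -a + b - c + d = -8
  d = -4
  a + b + c + d = -4
Solving the system yields a = 3, b = -2, c = -1, d = -4.
So f(u) = 3u^3 - 2u^2 - u - 4.
Check: f(0) = -4. ✓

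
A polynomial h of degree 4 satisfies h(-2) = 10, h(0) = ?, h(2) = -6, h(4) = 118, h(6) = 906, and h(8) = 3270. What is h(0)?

6

On equispaced nodes a degree-4 polynomial has vanishing fifth forward difference, so
  - h(-2) + 5·h(0) - 10·h(2) + 10·h(4) - 5·h(6) + h(8) = 0.
Substituting the known values and solving for h(0):
  5·h(0) = 30
  h(0) = 6.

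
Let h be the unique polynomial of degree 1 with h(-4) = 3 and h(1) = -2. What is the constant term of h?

Write h(s) = as + b. Substituting each data point gives a linear system:
  -4a + b = 3
  a + b = -2
Solving the system yields a = -1, b = -1.
So h(s) = -s - 1.
The constant term is -1.

-1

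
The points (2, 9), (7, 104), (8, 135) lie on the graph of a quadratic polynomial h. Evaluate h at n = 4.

Using the Lagrange interpolation formula with nodes 2, 7, 8:
  L_0(n) = (n - 7)(n - 8) / 30
  L_1(n) = (n - 2)(n - 8) / -5
  L_2(n) = (n - 2)(n - 7) / 6
Then h(n) = 9·L_0(n) + 104·L_1(n) + 135·L_2(n).
Expanding and collecting terms gives h(n) = 2n² + n - 1.
Evaluating at n = 4: h(4) = 35.

35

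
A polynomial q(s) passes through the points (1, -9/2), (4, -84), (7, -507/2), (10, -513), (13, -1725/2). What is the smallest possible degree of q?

2

Forward differences of the values at s = 1, 4, 7, 10, 13:
  q  : -9/2  -84  -507/2  -513  -1725/2
  Δ  : -159/2  -339/2  -519/2  -699/2
  Δ^2: -90  -90  -90
  Δ^3: 0  0
  Δ^4: 0
The second differences are constant (-90) and nonzero, while all higher differences vanish, so the minimal degree is 2.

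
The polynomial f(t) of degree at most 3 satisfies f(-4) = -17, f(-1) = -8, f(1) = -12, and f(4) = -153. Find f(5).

Using the Lagrange interpolation formula with nodes -4, -1, 1, 4:
  L_0(t) = (t + 1)(t - 1)(t - 4) / -120
  L_1(t) = (t + 4)(t - 1)(t - 4) / 30
  L_2(t) = (t + 4)(t + 1)(t - 4) / -30
  L_3(t) = (t + 4)(t + 1)(t - 1) / 120
Then f(t) = -17·L_0(t) - 8·L_1(t) - 12·L_2(t) - 153·L_3(t).
Expanding and collecting terms gives f(t) = -t^3 - 5t^2 - t - 5.
Evaluating at t = 5: f(5) = -260.

-260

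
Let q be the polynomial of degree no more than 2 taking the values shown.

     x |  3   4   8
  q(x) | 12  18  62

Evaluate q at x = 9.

Using the Lagrange interpolation formula with nodes 3, 4, 8:
  L_0(x) = (x - 4)(x - 8) / 5
  L_1(x) = (x - 3)(x - 8) / -4
  L_2(x) = (x - 3)(x - 4) / 20
Then q(x) = 12·L_0(x) + 18·L_1(x) + 62·L_2(x).
Expanding and collecting terms gives q(x) = x^2 - x + 6.
Evaluating at x = 9: q(9) = 78.

78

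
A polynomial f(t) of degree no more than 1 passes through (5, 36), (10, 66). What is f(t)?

Write f(t) = at + b. Substituting each data point gives a linear system:
  5a + b = 36
  10a + b = 66
Solving the system yields a = 6, b = 6.
So f(t) = 6t + 6.
Check: f(10) = 66. ✓

f(t) = 6t + 6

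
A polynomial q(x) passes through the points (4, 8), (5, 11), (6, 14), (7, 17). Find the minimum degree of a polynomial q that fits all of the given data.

Forward differences of the values at x = 4, 5, 6, 7:
  q  : 8  11  14  17
  Δ  : 3  3  3
  Δ^2: 0  0
  Δ^3: 0
The first differences are constant (3) and nonzero, while all higher differences vanish, so the minimal degree is 1.

1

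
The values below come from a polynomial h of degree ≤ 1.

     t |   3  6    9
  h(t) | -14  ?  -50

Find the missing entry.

-32

The 2 known points determine the degree-1 polynomial uniquely.
Write h(t) = at + b. Substituting each data point gives a linear system:
  3a + b = -14
  9a + b = -50
Solving the system yields a = -6, b = 4.
So h(t) = -6t + 4.
Then h(6) = -32.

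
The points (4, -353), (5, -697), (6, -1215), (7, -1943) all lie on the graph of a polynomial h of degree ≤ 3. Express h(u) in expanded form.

Write h(u) = au^3 + bu^2 + cu + d. Substituting each data point gives a linear system:
  64a + 16b + 4c + d = -353
  125a + 25b + 5c + d = -697
  216a + 36b + 6c + d = -1215
  343a + 49b + 7c + d = -1943
Solving the system yields a = -6, b = 3, c = -5, d = 3.
So h(u) = -6u^3 + 3u^2 - 5u + 3.
Check: h(7) = -1943. ✓

h(u) = -6u^3 + 3u^2 - 5u + 3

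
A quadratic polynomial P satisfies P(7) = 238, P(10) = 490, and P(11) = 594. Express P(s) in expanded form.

P(s) = 5s^2 - s

Write P(s) = as^2 + bs + c. Substituting each data point gives a linear system:
  49a + 7b + c = 238
  100a + 10b + c = 490
  121a + 11b + c = 594
Solving the system yields a = 5, b = -1, c = 0.
So P(s) = 5s² - s.
Check: P(7) = 238. ✓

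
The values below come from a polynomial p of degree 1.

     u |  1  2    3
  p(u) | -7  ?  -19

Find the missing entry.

-13

The 2 known points determine the degree-1 polynomial uniquely.
Write p(u) = au + b. Substituting each data point gives a linear system:
  a + b = -7
  3a + b = -19
Solving the system yields a = -6, b = -1.
So p(u) = -6u - 1.
Then p(2) = -13.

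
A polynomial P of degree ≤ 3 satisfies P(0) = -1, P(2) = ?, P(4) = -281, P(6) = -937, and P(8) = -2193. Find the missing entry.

-33

The 4 known points determine the degree-3 polynomial uniquely.
Write P(t) = at^3 + bt^2 + ct + d. Substituting each data point gives a linear system:
  d = -1
  64a + 16b + 4c + d = -281
  216a + 36b + 6c + d = -937
  512a + 64b + 8c + d = -2193
Solving the system yields a = -4, b = -3, c = 6, d = -1.
So P(t) = -4t^3 - 3t^2 + 6t - 1.
Then P(2) = -33.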